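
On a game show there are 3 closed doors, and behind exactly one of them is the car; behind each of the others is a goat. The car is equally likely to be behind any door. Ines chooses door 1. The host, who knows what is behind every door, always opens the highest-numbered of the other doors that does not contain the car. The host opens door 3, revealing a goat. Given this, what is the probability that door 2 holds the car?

1/2

Condition on the true location of the car.
If it is behind either of doors 1 and 2 (prior 1/3 each): door 3 is the highest-numbered option available, probability 1; weight (1/3)·1 = 1/3 each.
If it is behind door 3 (prior 1/3): the host opened door 3, so this case is ruled out; weight (1/3)·0 = 0.
The weights sum to 2/3.
So P(the car behind door 2 | the host opened door 3) = (1/3) / (2/3) = 1/2.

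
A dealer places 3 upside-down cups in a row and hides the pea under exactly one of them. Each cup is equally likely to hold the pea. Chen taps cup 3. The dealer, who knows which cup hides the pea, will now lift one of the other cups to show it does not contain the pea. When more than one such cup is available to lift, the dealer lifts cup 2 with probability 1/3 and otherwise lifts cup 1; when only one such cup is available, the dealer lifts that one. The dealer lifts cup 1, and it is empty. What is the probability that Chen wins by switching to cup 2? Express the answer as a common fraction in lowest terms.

3/5

Condition on the true location of the pea.
If it is under cup 1 (prior 1/3): the dealer opened cup 1, so this case is ruled out; weight (1/3)·0 = 0.
If it is under cup 2 (prior 1/3): only cup 1 is available, probability 1; weight (1/3)·1 = 1/3.
If it is under cup 3 (prior 1/3): cup 2 is available but not opened, probability 2/3; weight (1/3)·(2/3) = 2/9.
The weights sum to 5/9.
So P(the pea under cup 2 | the dealer opened cup 1) = (1/3) / (5/9) = 3/5.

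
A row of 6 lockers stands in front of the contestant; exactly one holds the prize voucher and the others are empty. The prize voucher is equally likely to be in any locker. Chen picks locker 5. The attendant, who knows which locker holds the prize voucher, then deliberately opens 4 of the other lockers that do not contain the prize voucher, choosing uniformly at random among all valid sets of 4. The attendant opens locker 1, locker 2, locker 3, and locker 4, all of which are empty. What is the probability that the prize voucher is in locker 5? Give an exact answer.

Condition on the true location of the prize voucher.
If it is in any of lockers 1, 2, 3, and 4 (prior 1/6 each): that locker was opened and seen not to hold the prize — ruled out; weight (1/6)·0 = 0 each.
If it is in locker 5 (prior 1/6): the attendant has 5 equally likely choices, so probability 1/5; weight (1/6)·(1/5) = 1/30.
If it is in locker 6 (prior 1/6): the attendant has no choice, probability 1; weight (1/6)·1 = 1/6.
The weights sum to 1/5.
So P(the prize voucher in locker 5 | the attendant opened locker 1, locker 2, locker 3, and locker 4) = (1/30) / (1/5) = 1/6.

1/6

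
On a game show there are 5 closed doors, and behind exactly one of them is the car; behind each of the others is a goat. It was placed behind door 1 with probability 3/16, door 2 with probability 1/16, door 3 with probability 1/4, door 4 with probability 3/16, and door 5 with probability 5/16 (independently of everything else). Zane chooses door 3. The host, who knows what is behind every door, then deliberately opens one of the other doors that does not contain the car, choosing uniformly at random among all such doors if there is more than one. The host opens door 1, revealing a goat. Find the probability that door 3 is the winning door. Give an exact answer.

Apply Bayes' rule, conditioning on where the car actually is.
If it is behind door 1 (prior 3/16): the host opened door 1, so this case is ruled out; weight (3/16)·0 = 0.
If it is behind door 2 (prior 1/16): the host has 3 equally likely choices, so probability 1/3; weight (1/16)·(1/3) = 1/48.
If it is behind door 3 (prior 1/4): the host has 4 equally likely choices, so probability 1/4; weight (1/4)·(1/4) = 1/16.
If it is behind door 4 (prior 3/16): the host has 3 equally likely choices, so probability 1/3; weight (3/16)·(1/3) = 1/16.
If it is behind door 5 (prior 5/16): the host has 3 equally likely choices, so probability 1/3; weight (5/16)·(1/3) = 5/48.
The weights sum to 1/4.
So P(the car behind door 3 | the host opened door 1) = (1/16) / (1/4) = 1/4.

1/4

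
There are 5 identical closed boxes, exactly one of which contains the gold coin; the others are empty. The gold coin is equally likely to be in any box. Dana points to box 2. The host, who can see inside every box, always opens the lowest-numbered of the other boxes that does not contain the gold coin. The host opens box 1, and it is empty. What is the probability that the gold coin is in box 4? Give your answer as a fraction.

Consider each possible location of the gold coin in turn.
If it is in box 1 (prior 1/5): the host opened box 1, so this case is ruled out; weight (1/5)·0 = 0.
If it is in any of boxes 2, 3, 4, and 5 (prior 1/5 each): box 1 is the lowest-numbered option available, probability 1; weight (1/5)·1 = 1/5 each.
The weights sum to 4/5.
So P(the gold coin in box 4 | the host opened box 1) = (1/5) / (4/5) = 1/4.

1/4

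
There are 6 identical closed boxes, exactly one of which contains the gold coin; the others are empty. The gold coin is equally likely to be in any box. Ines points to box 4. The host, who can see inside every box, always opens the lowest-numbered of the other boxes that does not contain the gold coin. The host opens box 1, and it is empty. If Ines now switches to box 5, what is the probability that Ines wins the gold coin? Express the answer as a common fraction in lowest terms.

Condition on the true location of the gold coin.
If it is in box 1 (prior 1/6): the host opened box 1, so this case is ruled out; weight (1/6)·0 = 0.
If it is in any of boxes 2, 3, 4, 5, and 6 (prior 1/6 each): box 1 is the lowest-numbered option available, probability 1; weight (1/6)·1 = 1/6 each.
The weights sum to 5/6.
So P(the gold coin in box 5 | the host opened box 1) = (1/6) / (5/6) = 1/5.

1/5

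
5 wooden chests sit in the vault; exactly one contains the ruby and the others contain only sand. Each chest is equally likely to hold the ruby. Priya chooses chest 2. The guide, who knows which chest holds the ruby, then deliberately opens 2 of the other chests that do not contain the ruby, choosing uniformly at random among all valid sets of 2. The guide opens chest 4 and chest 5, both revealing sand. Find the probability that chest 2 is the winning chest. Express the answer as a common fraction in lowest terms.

Condition on the true location of the ruby.
If it is in either of chests 1 and 3 (prior 1/5 each): the guide has 3 equally likely choices, so probability 1/3; weight (1/5)·(1/3) = 1/15 each.
If it is in chest 2 (prior 1/5): the guide has 6 equally likely choices, so probability 1/6; weight (1/5)·(1/6) = 1/30.
If it is in either of chests 4 and 5 (prior 1/5 each): that chest was opened and seen not to hold the prize — ruled out; weight (1/5)·0 = 0 each.
The weights sum to 1/6.
So P(the ruby in chest 2 | the guide opened chest 4 and chest 5) = (1/30) / (1/6) = 1/5.

1/5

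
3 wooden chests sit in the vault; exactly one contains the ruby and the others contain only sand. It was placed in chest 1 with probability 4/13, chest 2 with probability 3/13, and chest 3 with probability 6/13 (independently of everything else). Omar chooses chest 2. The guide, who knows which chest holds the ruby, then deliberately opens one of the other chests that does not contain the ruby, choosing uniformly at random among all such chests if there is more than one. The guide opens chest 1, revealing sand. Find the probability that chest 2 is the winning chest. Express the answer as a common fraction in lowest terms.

1/5

Consider each possible location of the ruby in turn.
If it is in chest 1 (prior 4/13): the guide opened chest 1, so this case is ruled out; weight (4/13)·0 = 0.
If it is in chest 2 (prior 3/13): the guide has 2 equally likely choices, so probability 1/2; weight (3/13)·(1/2) = 3/26.
If it is in chest 3 (prior 6/13): the guide has no choice, probability 1; weight (6/13)·1 = 6/13.
The weights sum to 15/26.
So P(the ruby in chest 2 | the guide opened chest 1) = (3/26) / (15/26) = 1/5.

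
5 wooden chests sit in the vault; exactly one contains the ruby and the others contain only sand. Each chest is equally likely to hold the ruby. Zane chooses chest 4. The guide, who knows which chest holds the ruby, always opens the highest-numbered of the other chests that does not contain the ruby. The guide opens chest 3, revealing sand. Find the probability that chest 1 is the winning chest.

Consider each possible location of the ruby in turn.
If it is in any of chests 1, 2, and 4 (prior 1/5 each): the guide would have opened chest 5 instead, probability 0; weight (1/5)·0 = 0 each.
If it is in chest 3 (prior 1/5): the guide opened chest 3, so this case is ruled out; weight (1/5)·0 = 0.
If it is in chest 5 (prior 1/5): chest 3 is the highest-numbered option available, probability 1; weight (1/5)·1 = 1/5.
The weights sum to 1/5.
So P(the ruby in chest 1 | the guide opened chest 3) = 0 / (1/5) = 0.

0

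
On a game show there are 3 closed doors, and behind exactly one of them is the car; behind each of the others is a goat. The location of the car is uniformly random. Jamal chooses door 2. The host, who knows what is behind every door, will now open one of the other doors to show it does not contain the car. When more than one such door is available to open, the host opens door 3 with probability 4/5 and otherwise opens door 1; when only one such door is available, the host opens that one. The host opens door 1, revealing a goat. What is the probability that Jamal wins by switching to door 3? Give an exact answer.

5/6

Condition on the true location of the car.
If it is behind door 1 (prior 1/3): the host opened door 1, so this case is ruled out; weight (1/3)·0 = 0.
If it is behind door 2 (prior 1/3): door 3 is available but not opened, probability 1/5; weight (1/3)·(1/5) = 1/15.
If it is behind door 3 (prior 1/3): only door 1 is available, probability 1; weight (1/3)·1 = 1/3.
The weights sum to 2/5.
So P(the car behind door 3 | the host opened door 1) = (1/3) / (2/5) = 5/6.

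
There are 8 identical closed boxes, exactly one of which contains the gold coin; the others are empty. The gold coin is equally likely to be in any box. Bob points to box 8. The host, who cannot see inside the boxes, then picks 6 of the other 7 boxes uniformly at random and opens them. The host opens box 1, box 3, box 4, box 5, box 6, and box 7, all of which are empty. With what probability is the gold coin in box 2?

1/2

Because the host chose which boxes to open without knowing where the gold coin is, the choice is independent of the prize location. Learning that none of the 6 opened boxes holds the gold coin simply rules out those 6 locations and leaves the remaining 2 boxes still equally likely by symmetry.
So P(the gold coin in box 2) = 1/2.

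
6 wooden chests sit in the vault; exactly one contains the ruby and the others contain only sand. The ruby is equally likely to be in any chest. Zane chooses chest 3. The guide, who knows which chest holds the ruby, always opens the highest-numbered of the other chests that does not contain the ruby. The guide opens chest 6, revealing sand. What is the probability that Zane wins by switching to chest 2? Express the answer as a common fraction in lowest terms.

1/5

Apply Bayes' rule, conditioning on where the ruby actually is.
If it is in any of chests 1, 2, 3, 4, and 5 (prior 1/6 each): chest 6 is the highest-numbered option available, probability 1; weight (1/6)·1 = 1/6 each.
If it is in chest 6 (prior 1/6): the guide opened chest 6, so this case is ruled out; weight (1/6)·0 = 0.
The weights sum to 5/6.
So P(the ruby in chest 2 | the guide opened chest 6) = (1/6) / (5/6) = 1/5.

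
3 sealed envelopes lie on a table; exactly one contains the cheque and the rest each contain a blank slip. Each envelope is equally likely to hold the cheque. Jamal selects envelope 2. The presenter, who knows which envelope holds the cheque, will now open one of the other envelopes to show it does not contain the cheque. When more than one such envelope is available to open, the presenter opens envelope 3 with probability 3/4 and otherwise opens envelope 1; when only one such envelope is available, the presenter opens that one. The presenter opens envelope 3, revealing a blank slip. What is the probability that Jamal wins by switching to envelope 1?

4/7

Apply Bayes' rule, conditioning on where the cheque actually is.
If it is in envelope 1 (prior 1/3): only envelope 3 is available, probability 1; weight (1/3)·1 = 1/3.
If it is in envelope 2 (prior 1/3): envelope 3 is available, opened with probability 3/4; weight (1/3)·(3/4) = 1/4.
If it is in envelope 3 (prior 1/3): the presenter opened envelope 3, so this case is ruled out; weight (1/3)·0 = 0.
The weights sum to 7/12.
So P(the cheque in envelope 1 | the presenter opened envelope 3) = (1/3) / (7/12) = 4/7.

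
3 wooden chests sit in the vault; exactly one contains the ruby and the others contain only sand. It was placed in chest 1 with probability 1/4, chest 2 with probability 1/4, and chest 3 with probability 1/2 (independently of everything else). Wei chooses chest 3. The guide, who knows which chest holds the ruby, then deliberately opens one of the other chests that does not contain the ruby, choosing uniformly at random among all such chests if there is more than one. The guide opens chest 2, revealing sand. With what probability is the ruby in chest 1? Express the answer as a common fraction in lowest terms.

1/2

Consider each possible location of the ruby in turn.
If it is in chest 1 (prior 1/4): the guide has no choice, probability 1; weight (1/4)·1 = 1/4.
If it is in chest 2 (prior 1/4): the guide opened chest 2, so this case is ruled out; weight (1/4)·0 = 0.
If it is in chest 3 (prior 1/2): the guide has 2 equally likely choices, so probability 1/2; weight (1/2)·(1/2) = 1/4.
The weights sum to 1/2.
So P(the ruby in chest 1 | the guide opened chest 2) = (1/4) / (1/2) = 1/2.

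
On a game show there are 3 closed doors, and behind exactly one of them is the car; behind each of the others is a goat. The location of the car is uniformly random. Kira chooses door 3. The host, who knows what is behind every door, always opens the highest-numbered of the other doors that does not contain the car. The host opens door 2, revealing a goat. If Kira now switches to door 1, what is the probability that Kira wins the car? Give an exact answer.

Apply Bayes' rule, conditioning on where the car actually is.
If it is behind either of doors 1 and 3 (prior 1/3 each): door 2 is the highest-numbered option available, probability 1; weight (1/3)·1 = 1/3 each.
If it is behind door 2 (prior 1/3): the host opened door 2, so this case is ruled out; weight (1/3)·0 = 0.
The weights sum to 2/3.
So P(the car behind door 1 | the host opened door 2) = (1/3) / (2/3) = 1/2.

1/2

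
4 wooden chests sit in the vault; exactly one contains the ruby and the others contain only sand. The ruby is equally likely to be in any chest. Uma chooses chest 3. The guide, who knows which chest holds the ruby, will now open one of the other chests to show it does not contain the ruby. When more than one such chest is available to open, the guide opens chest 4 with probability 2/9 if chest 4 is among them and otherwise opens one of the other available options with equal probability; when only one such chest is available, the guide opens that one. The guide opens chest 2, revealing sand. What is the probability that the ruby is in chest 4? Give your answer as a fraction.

3/10

Condition on the true location of the ruby.
If it is in chest 1 (prior 1/4): chest 4 is available but not opened, probability 7/9; weight (1/4)·(7/9) = 7/36.
If it is in chest 2 (prior 1/4): the guide opened chest 2, so this case is ruled out; weight (1/4)·0 = 0.
If it is in chest 3 (prior 1/4): chest 4 is available but not opened; chest 2 gets probability (1 − 2/9)/2 = 7/18; weight (1/4)·(7/18) = 7/72.
If it is in chest 4 (prior 1/4): chest 4 holds the prize so is unavailable; the guide chooses uniformly among the 2 others, probability 1/2; weight (1/4)·(1/2) = 1/8.
The weights sum to 5/12.
So P(the ruby in chest 4 | the guide opened chest 2) = (1/8) / (5/12) = 3/10.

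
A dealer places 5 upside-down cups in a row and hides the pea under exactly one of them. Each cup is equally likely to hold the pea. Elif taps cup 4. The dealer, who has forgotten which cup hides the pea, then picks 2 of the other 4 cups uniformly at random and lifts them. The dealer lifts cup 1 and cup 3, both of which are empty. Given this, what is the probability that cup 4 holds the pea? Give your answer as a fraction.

1/3

Consider each possible location of the pea in turn.
If it is under either of cups 1 and 3 (prior 1/5 each): that cup was opened and seen not to hold the prize — ruled out; weight (1/5)·0 = 0 each.
If it is under any of cups 2, 4, and 5 (prior 1/5 each): the dealer picks exactly this set with probability 1/6 regardless, and none is the prize; weight (1/5)·(1/6) = 1/30 each.
The weights sum to 1/10.
So P(the pea under cup 4 | the dealer opened cup 1 and cup 3) = (1/30) / (1/10) = 1/3.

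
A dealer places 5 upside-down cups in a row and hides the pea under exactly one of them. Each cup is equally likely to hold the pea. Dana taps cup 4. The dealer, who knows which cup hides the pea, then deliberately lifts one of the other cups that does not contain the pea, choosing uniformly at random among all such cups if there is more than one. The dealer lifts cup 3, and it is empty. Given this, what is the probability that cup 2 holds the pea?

4/15

Apply Bayes' rule, conditioning on where the pea actually is.
If it is under any of cups 1, 2, and 5 (prior 1/5 each): the dealer has 3 equally likely choices, so probability 1/3; weight (1/5)·(1/3) = 1/15 each.
If it is under cup 3 (prior 1/5): the dealer opened cup 3, so this case is ruled out; weight (1/5)·0 = 0.
If it is under cup 4 (prior 1/5): the dealer has 4 equally likely choices, so probability 1/4; weight (1/5)·(1/4) = 1/20.
The weights sum to 1/4.
So P(the pea under cup 2 | the dealer opened cup 3) = (1/15) / (1/4) = 4/15.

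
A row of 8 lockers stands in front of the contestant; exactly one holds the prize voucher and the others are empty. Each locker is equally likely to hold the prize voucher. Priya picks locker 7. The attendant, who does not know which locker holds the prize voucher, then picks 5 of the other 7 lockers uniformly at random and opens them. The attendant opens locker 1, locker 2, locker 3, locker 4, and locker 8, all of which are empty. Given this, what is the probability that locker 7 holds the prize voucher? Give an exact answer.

1/3

Because the attendant chose which lockers to open without knowing where the prize voucher is, the choice is independent of the prize location. Learning that none of the 5 opened lockers holds the prize voucher simply rules out those 5 locations and leaves the remaining 3 lockers still equally likely by symmetry.
So P(the prize voucher in locker 7) = 1/3.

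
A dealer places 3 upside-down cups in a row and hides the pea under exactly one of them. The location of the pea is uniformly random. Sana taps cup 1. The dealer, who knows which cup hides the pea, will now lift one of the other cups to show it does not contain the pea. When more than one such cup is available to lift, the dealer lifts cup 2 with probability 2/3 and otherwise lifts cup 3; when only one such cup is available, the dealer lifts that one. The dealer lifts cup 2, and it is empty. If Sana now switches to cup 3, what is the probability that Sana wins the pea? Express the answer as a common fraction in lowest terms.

Consider each possible location of the pea in turn.
If it is under cup 1 (prior 1/3): cup 2 is available, opened with probability 2/3; weight (1/3)·(2/3) = 2/9.
If it is under cup 2 (prior 1/3): the dealer opened cup 2, so this case is ruled out; weight (1/3)·0 = 0.
If it is under cup 3 (prior 1/3): only cup 2 is available, probability 1; weight (1/3)·1 = 1/3.
The weights sum to 5/9.
So P(the pea under cup 3 | the dealer opened cup 2) = (1/3) / (5/9) = 3/5.

3/5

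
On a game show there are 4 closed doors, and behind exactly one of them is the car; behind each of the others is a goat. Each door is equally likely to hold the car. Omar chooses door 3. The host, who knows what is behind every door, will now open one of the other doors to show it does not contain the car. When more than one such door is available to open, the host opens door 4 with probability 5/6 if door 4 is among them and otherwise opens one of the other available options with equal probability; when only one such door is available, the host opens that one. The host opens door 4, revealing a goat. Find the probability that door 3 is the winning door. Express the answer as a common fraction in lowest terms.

Condition on the true location of the car.
If it is behind any of doors 1, 2, and 3 (prior 1/4 each): door 4 is available, opened with probability 5/6; weight (1/4)·(5/6) = 5/24 each.
If it is behind door 4 (prior 1/4): the host opened door 4, so this case is ruled out; weight (1/4)·0 = 0.
The weights sum to 5/8.
So P(the car behind door 3 | the host opened door 4) = (5/24) / (5/8) = 1/3.

1/3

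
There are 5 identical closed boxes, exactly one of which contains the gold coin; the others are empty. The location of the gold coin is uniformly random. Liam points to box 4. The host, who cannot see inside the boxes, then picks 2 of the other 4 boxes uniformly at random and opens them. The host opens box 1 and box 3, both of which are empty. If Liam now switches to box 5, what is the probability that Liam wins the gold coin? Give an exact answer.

1/3

Because the host chose which boxes to open without knowing where the gold coin is, the choice is independent of the prize location. Learning that none of the 2 opened boxes holds the gold coin simply rules out those 2 locations and leaves the remaining 3 boxes still equally likely by symmetry.
So P(the gold coin in box 5) = 1/3.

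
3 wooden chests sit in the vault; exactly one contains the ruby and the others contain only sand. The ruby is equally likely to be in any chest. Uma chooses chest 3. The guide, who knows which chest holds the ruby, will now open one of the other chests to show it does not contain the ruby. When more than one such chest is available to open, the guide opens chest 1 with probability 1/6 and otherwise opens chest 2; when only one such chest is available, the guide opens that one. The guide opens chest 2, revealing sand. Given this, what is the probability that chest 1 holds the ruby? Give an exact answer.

6/11

Consider each possible location of the ruby in turn.
If it is in chest 1 (prior 1/3): only chest 2 is available, probability 1; weight (1/3)·1 = 1/3.
If it is in chest 2 (prior 1/3): the guide opened chest 2, so this case is ruled out; weight (1/3)·0 = 0.
If it is in chest 3 (prior 1/3): chest 1 is available but not opened, probability 5/6; weight (1/3)·(5/6) = 5/18.
The weights sum to 11/18.
So P(the ruby in chest 1 | the guide opened chest 2) = (1/3) / (11/18) = 6/11.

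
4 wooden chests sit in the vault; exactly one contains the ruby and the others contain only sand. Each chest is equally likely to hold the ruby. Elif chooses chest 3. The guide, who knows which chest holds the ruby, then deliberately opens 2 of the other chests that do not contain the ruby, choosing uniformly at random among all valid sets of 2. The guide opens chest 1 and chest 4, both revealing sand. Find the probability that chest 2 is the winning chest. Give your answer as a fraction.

Apply Bayes' rule, conditioning on where the ruby actually is.
If it is in either of chests 1 and 4 (prior 1/4 each): that chest was opened and seen not to hold the prize — ruled out; weight (1/4)·0 = 0 each.
If it is in chest 2 (prior 1/4): the guide has no choice, probability 1; weight (1/4)·1 = 1/4.
If it is in chest 3 (prior 1/4): the guide has 3 equally likely choices, so probability 1/3; weight (1/4)·(1/3) = 1/12.
The weights sum to 1/3.
So P(the ruby in chest 2 | the guide opened chest 1 and chest 4) = (1/4) / (1/3) = 3/4.

3/4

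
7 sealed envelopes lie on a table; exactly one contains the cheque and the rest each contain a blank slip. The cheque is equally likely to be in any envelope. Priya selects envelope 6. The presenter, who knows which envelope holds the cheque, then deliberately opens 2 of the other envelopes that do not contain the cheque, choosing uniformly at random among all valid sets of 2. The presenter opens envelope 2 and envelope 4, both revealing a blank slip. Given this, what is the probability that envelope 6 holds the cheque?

1/7

Condition on the true location of the cheque.
If it is in any of envelopes 1, 3, 5, and 7 (prior 1/7 each): the presenter has 10 equally likely choices, so probability 1/10; weight (1/7)·(1/10) = 1/70 each.
If it is in either of envelopes 2 and 4 (prior 1/7 each): that envelope was opened and seen not to hold the prize — ruled out; weight (1/7)·0 = 0 each.
If it is in envelope 6 (prior 1/7): the presenter has 15 equally likely choices, so probability 1/15; weight (1/7)·(1/15) = 1/105.
The weights sum to 1/15.
So P(the cheque in envelope 6 | the presenter opened envelope 2 and envelope 4) = (1/105) / (1/15) = 1/7.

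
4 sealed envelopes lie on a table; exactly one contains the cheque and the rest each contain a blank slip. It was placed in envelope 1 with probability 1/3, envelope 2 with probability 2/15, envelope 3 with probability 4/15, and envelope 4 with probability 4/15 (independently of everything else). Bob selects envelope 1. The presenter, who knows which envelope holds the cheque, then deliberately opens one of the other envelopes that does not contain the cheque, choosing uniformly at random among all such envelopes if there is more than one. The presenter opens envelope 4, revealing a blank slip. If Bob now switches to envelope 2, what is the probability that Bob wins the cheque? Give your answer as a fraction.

Consider each possible location of the cheque in turn.
If it is in envelope 1 (prior 1/3): the presenter has 3 equally likely choices, so probability 1/3; weight (1/3)·(1/3) = 1/9.
If it is in envelope 2 (prior 2/15): the presenter has 2 equally likely choices, so probability 1/2; weight (2/15)·(1/2) = 1/15.
If it is in envelope 3 (prior 4/15): the presenter has 2 equally likely choices, so probability 1/2; weight (4/15)·(1/2) = 2/15.
If it is in envelope 4 (prior 4/15): the presenter opened envelope 4, so this case is ruled out; weight (4/15)·0 = 0.
The weights sum to 14/45.
So P(the cheque in envelope 2 | the presenter opened envelope 4) = (1/15) / (14/45) = 3/14.

3/14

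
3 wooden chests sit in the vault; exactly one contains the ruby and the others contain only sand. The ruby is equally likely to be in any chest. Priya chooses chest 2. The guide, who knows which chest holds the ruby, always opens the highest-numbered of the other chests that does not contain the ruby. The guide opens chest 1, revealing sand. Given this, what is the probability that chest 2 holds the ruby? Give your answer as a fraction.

0

Consider each possible location of the ruby in turn.
If it is in chest 1 (prior 1/3): the guide opened chest 1, so this case is ruled out; weight (1/3)·0 = 0.
If it is in chest 2 (prior 1/3): the guide would have opened chest 3 instead, probability 0; weight (1/3)·0 = 0.
If it is in chest 3 (prior 1/3): chest 1 is the highest-numbered option available, probability 1; weight (1/3)·1 = 1/3.
The weights sum to 1/3.
So P(the ruby in chest 2 | the guide opened chest 1) = 0 / (1/3) = 0.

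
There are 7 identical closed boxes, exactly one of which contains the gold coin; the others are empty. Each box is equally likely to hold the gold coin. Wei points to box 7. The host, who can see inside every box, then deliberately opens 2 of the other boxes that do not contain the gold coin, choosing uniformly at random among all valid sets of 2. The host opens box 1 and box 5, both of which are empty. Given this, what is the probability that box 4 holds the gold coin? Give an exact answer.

3/14

Condition on the true location of the gold coin.
If it is in either of boxes 1 and 5 (prior 1/7 each): that box was opened and seen not to hold the prize — ruled out; weight (1/7)·0 = 0 each.
If it is in any of boxes 2, 3, 4, and 6 (prior 1/7 each): the host has 10 equally likely choices, so probability 1/10; weight (1/7)·(1/10) = 1/70 each.
If it is in box 7 (prior 1/7): the host has 15 equally likely choices, so probability 1/15; weight (1/7)·(1/15) = 1/105.
The weights sum to 1/15.
So P(the gold coin in box 4 | the host opened box 1 and box 5) = (1/70) / (1/15) = 3/14.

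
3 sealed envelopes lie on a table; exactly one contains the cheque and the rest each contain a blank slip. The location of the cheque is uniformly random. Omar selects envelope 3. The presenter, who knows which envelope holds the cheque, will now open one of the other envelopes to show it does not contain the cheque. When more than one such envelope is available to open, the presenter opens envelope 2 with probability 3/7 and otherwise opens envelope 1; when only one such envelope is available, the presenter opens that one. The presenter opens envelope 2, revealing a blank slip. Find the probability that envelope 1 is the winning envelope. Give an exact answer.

7/10

Consider each possible location of the cheque in turn.
If it is in envelope 1 (prior 1/3): only envelope 2 is available, probability 1; weight (1/3)·1 = 1/3.
If it is in envelope 2 (prior 1/3): the presenter opened envelope 2, so this case is ruled out; weight (1/3)·0 = 0.
If it is in envelope 3 (prior 1/3): envelope 2 is available, opened with probability 3/7; weight (1/3)·(3/7) = 1/7.
The weights sum to 10/21.
So P(the cheque in envelope 1 | the presenter opened envelope 2) = (1/3) / (10/21) = 7/10.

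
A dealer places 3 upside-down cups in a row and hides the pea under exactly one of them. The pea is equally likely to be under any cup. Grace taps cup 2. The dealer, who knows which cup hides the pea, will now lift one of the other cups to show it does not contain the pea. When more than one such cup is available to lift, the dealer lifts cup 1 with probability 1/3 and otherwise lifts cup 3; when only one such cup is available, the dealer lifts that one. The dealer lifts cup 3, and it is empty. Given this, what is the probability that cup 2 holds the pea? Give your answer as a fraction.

Apply Bayes' rule, conditioning on where the pea actually is.
If it is under cup 1 (prior 1/3): only cup 3 is available, probability 1; weight (1/3)·1 = 1/3.
If it is under cup 2 (prior 1/3): cup 1 is available but not opened, probability 2/3; weight (1/3)·(2/3) = 2/9.
If it is under cup 3 (prior 1/3): the dealer opened cup 3, so this case is ruled out; weight (1/3)·0 = 0.
The weights sum to 5/9.
So P(the pea under cup 2 | the dealer opened cup 3) = (2/9) / (5/9) = 2/5.

2/5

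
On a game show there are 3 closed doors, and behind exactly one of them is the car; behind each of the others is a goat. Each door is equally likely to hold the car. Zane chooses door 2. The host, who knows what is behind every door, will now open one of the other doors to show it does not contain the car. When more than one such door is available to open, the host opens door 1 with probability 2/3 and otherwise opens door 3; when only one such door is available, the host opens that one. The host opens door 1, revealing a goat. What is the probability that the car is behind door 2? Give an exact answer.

Apply Bayes' rule, conditioning on where the car actually is.
If it is behind door 1 (prior 1/3): the host opened door 1, so this case is ruled out; weight (1/3)·0 = 0.
If it is behind door 2 (prior 1/3): door 1 is available, opened with probability 2/3; weight (1/3)·(2/3) = 2/9.
If it is behind door 3 (prior 1/3): only door 1 is available, probability 1; weight (1/3)·1 = 1/3.
The weights sum to 5/9.
So P(the car behind door 2 | the host opened door 1) = (2/9) / (5/9) = 2/5.

2/5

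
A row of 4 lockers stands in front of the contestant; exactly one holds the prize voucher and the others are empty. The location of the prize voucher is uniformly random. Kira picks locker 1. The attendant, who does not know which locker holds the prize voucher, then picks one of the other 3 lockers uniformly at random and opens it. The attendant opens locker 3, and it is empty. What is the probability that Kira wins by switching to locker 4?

Because the attendant chose which locker to open without knowing where the prize voucher is, the choice is independent of the prize location. Learning that locker 3 does not hold the prize voucher simply rules out that one location and leaves the remaining 3 lockers still equally likely by symmetry.
So P(the prize voucher in locker 4) = 1/3.

1/3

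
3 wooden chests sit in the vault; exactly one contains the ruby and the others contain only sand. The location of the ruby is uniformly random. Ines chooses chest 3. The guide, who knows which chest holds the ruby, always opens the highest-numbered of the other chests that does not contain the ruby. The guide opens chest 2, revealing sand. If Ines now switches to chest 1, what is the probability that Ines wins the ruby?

Apply Bayes' rule, conditioning on where the ruby actually is.
If it is in either of chests 1 and 3 (prior 1/3 each): chest 2 is the highest-numbered option available, probability 1; weight (1/3)·1 = 1/3 each.
If it is in chest 2 (prior 1/3): the guide opened chest 2, so this case is ruled out; weight (1/3)·0 = 0.
The weights sum to 2/3.
So P(the ruby in chest 1 | the guide opened chest 2) = (1/3) / (2/3) = 1/2.

1/2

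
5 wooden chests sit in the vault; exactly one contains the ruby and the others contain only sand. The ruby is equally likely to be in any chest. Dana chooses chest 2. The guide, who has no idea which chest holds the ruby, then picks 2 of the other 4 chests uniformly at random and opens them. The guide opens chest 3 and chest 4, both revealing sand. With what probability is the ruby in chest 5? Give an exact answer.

Because the guide chose which chests to open without knowing where the ruby is, the choice is independent of the prize location. Learning that none of the 2 opened chests holds the ruby simply rules out those 2 locations and leaves the remaining 3 chests still equally likely by symmetry.
So P(the ruby in chest 5) = 1/3.

1/3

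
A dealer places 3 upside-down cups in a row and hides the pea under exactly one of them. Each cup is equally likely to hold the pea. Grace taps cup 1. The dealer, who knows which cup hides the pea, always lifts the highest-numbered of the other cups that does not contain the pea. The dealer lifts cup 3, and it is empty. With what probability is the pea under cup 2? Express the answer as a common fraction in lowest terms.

Consider each possible location of the pea in turn.
If it is under either of cups 1 and 2 (prior 1/3 each): cup 3 is the highest-numbered option available, probability 1; weight (1/3)·1 = 1/3 each.
If it is under cup 3 (prior 1/3): the dealer opened cup 3, so this case is ruled out; weight (1/3)·0 = 0.
The weights sum to 2/3.
So P(the pea under cup 2 | the dealer opened cup 3) = (1/3) / (2/3) = 1/2.

1/2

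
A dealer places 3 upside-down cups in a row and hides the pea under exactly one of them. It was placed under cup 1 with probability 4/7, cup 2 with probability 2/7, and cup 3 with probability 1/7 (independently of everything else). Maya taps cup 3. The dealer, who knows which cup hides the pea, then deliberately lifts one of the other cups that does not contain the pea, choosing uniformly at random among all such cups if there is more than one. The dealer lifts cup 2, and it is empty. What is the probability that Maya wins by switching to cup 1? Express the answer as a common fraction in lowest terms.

8/9

Condition on the true location of the pea.
If it is under cup 1 (prior 4/7): the dealer has no choice, probability 1; weight (4/7)·1 = 4/7.
If it is under cup 2 (prior 2/7): the dealer opened cup 2, so this case is ruled out; weight (2/7)·0 = 0.
If it is under cup 3 (prior 1/7): the dealer has 2 equally likely choices, so probability 1/2; weight (1/7)·(1/2) = 1/14.
The weights sum to 9/14.
So P(the pea under cup 1 | the dealer opened cup 2) = (4/7) / (9/14) = 8/9.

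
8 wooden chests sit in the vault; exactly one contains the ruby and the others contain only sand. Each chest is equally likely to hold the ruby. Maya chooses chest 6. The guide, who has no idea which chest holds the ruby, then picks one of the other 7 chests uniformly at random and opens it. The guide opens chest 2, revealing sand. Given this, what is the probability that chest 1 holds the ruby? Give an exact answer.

Because the guide chose which chest to open without knowing where the ruby is, the choice is independent of the prize location. Learning that chest 2 does not hold the ruby simply rules out that one location and leaves the remaining 7 chests still equally likely by symmetry.
So P(the ruby in chest 1) = 1/7.

1/7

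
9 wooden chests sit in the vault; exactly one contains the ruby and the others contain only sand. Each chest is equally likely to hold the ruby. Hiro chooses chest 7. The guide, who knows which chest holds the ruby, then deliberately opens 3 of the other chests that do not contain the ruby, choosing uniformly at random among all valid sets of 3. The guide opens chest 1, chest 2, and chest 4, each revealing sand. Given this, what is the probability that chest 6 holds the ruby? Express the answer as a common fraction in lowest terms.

Apply Bayes' rule, conditioning on where the ruby actually is.
If it is in any of chests 1, 2, and 4 (prior 1/9 each): that chest was opened and seen not to hold the prize — ruled out; weight (1/9)·0 = 0 each.
If it is in any of chests 3, 5, 6, 8, and 9 (prior 1/9 each): the guide has 35 equally likely choices, so probability 1/35; weight (1/9)·(1/35) = 1/315 each.
If it is in chest 7 (prior 1/9): the guide has 56 equally likely choices, so probability 1/56; weight (1/9)·(1/56) = 1/504.
The weights sum to 1/56.
So P(the ruby in chest 6 | the guide opened chest 1, chest 2, and chest 4) = (1/315) / (1/56) = 8/45.

8/45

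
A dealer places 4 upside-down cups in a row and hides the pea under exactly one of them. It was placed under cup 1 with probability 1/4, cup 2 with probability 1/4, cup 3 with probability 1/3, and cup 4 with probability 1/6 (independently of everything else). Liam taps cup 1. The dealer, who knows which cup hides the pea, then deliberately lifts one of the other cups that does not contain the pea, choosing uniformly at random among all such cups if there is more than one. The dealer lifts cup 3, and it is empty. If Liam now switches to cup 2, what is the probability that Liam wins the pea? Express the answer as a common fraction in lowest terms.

Apply Bayes' rule, conditioning on where the pea actually is.
If it is under cup 1 (prior 1/4): the dealer has 3 equally likely choices, so probability 1/3; weight (1/4)·(1/3) = 1/12.
If it is under cup 2 (prior 1/4): the dealer has 2 equally likely choices, so probability 1/2; weight (1/4)·(1/2) = 1/8.
If it is under cup 3 (prior 1/3): the dealer opened cup 3, so this case is ruled out; weight (1/3)·0 = 0.
If it is under cup 4 (prior 1/6): the dealer has 2 equally likely choices, so probability 1/2; weight (1/6)·(1/2) = 1/12.
The weights sum to 7/24.
So P(the pea under cup 2 | the dealer opened cup 3) = (1/8) / (7/24) = 3/7.

3/7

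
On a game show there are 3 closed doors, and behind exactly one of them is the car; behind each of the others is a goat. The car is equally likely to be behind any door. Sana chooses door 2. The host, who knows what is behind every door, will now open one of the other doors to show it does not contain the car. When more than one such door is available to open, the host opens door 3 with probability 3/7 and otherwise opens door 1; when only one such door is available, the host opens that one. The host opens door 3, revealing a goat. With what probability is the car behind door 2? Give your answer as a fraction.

Condition on the true location of the car.
If it is behind door 1 (prior 1/3): only door 3 is available, probability 1; weight (1/3)·1 = 1/3.
If it is behind door 2 (prior 1/3): door 3 is available, opened with probability 3/7; weight (1/3)·(3/7) = 1/7.
If it is behind door 3 (prior 1/3): the host opened door 3, so this case is ruled out; weight (1/3)·0 = 0.
The weights sum to 10/21.
So P(the car behind door 2 | the host opened door 3) = (1/7) / (10/21) = 3/10.

3/10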